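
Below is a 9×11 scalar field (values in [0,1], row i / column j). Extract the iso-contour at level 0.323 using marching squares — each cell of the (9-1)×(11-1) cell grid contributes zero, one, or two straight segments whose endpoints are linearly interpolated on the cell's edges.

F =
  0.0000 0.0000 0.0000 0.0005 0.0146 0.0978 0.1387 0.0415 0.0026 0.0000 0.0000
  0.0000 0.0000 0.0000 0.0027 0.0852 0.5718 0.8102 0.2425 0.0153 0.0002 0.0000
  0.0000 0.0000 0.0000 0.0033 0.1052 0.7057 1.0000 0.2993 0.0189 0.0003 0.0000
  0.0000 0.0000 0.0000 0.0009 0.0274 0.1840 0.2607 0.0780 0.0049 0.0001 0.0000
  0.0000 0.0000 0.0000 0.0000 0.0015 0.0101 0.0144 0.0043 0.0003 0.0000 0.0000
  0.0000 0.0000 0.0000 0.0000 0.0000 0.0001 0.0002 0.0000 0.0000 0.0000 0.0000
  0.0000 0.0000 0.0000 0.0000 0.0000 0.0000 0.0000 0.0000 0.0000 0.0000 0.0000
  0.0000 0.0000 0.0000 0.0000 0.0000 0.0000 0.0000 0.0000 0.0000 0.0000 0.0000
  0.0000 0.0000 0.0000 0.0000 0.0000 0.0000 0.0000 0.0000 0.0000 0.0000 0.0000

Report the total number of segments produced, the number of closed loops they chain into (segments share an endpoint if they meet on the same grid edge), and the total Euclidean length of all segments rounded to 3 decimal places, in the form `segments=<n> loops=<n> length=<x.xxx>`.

cell (0,4): code 0100 → (0.475,5.000)–(1.000,4.489)
cell (0,5): code 1100 → (0.274,6.000)–(0.475,5.000)
cell (0,6): code 1000 → (1.000,6.858)–(0.274,6.000)
cell (1,4): code 0110 → (1.000,4.489)–(2.000,4.363)
cell (1,6): code 1001 → (2.000,6.966)–(1.000,6.858)
cell (2,4): code 0010 → (2.000,4.363)–(2.734,5.000)
cell (2,5): code 0011 → (2.734,5.000)–(2.916,6.000)
cell (2,6): code 0001 → (2.916,6.000)–(2.000,6.966)
total: 8 segments, chained into 1 closed loop(s), length Σ = 8.209590

segments=8 loops=1 length=8.210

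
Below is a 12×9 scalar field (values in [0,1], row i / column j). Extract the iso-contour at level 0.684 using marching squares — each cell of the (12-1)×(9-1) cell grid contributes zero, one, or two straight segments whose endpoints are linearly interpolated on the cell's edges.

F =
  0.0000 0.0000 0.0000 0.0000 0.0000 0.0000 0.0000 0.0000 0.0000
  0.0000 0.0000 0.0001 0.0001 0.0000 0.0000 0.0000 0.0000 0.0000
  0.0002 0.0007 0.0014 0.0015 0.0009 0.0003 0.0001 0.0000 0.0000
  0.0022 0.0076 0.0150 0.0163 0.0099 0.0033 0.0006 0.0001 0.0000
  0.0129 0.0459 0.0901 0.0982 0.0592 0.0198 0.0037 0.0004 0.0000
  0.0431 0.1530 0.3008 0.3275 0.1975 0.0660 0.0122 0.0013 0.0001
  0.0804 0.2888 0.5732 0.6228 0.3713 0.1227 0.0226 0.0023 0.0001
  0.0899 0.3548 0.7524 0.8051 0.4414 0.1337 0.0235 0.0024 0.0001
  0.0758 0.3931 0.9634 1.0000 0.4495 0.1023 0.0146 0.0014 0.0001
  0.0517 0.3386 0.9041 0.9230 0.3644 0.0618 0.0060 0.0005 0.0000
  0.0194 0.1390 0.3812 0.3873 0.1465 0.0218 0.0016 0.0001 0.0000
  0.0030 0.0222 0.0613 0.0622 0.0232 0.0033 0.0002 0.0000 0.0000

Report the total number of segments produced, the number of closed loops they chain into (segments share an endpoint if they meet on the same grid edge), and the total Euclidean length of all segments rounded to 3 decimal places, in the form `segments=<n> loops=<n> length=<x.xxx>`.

cell (6,1): code 0100 → (6.618,2.000)–(7.000,1.828)
cell (6,2): code 1100 → (6.336,3.000)–(6.618,2.000)
cell (6,3): code 1000 → (7.000,3.333)–(6.336,3.000)
cell (7,1): code 0110 → (7.000,1.828)–(8.000,1.510)
cell (7,3): code 1001 → (8.000,3.574)–(7.000,3.333)
cell (8,1): code 0110 → (8.000,1.510)–(9.000,1.611)
cell (8,3): code 1001 → (9.000,3.428)–(8.000,3.574)
cell (9,1): code 0010 → (9.000,1.611)–(9.421,2.000)
cell (9,2): code 0011 → (9.421,2.000)–(9.446,3.000)
cell (9,3): code 0001 → (9.446,3.000)–(9.000,3.428)
total: 10 segments, chained into 1 closed loop(s), length Σ = 8.486296

segments=10 loops=1 length=8.486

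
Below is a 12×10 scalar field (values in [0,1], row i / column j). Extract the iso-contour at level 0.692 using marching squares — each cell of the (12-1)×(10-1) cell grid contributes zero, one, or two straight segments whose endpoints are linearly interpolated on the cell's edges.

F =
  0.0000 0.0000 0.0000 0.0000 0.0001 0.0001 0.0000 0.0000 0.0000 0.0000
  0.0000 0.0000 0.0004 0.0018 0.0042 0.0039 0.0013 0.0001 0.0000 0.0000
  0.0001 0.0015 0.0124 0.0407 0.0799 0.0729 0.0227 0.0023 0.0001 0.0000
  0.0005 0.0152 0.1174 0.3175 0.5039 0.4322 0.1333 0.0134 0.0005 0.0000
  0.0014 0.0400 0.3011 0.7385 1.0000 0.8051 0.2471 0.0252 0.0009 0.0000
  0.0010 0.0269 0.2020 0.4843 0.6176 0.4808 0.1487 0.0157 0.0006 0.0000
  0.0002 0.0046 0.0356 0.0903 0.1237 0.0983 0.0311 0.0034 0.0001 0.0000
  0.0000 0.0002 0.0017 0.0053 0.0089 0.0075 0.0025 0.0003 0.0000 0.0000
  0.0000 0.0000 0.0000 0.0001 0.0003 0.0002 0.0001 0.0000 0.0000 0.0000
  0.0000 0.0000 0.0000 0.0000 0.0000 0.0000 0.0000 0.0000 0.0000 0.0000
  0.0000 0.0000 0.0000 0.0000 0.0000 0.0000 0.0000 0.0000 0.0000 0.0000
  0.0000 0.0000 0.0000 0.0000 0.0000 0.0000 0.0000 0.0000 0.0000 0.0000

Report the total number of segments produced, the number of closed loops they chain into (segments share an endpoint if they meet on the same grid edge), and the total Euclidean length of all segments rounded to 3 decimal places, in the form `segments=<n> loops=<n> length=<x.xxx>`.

segments=8 loops=1 length=5.582

cell (3,2): code 0100 → (3.890,3.000)–(4.000,2.894)
cell (3,3): code 1100 → (3.379,4.000)–(3.890,3.000)
cell (3,4): code 1100 → (3.697,5.000)–(3.379,4.000)
cell (3,5): code 1000 → (4.000,5.203)–(3.697,5.000)
cell (4,2): code 0010 → (4.000,2.894)–(4.183,3.000)
cell (4,3): code 0011 → (4.183,3.000)–(4.805,4.000)
cell (4,4): code 0011 → (4.805,4.000)–(4.349,5.000)
cell (4,5): code 0001 → (4.349,5.000)–(4.000,5.203)
total: 8 segments, chained into 1 closed loop(s), length Σ = 5.582245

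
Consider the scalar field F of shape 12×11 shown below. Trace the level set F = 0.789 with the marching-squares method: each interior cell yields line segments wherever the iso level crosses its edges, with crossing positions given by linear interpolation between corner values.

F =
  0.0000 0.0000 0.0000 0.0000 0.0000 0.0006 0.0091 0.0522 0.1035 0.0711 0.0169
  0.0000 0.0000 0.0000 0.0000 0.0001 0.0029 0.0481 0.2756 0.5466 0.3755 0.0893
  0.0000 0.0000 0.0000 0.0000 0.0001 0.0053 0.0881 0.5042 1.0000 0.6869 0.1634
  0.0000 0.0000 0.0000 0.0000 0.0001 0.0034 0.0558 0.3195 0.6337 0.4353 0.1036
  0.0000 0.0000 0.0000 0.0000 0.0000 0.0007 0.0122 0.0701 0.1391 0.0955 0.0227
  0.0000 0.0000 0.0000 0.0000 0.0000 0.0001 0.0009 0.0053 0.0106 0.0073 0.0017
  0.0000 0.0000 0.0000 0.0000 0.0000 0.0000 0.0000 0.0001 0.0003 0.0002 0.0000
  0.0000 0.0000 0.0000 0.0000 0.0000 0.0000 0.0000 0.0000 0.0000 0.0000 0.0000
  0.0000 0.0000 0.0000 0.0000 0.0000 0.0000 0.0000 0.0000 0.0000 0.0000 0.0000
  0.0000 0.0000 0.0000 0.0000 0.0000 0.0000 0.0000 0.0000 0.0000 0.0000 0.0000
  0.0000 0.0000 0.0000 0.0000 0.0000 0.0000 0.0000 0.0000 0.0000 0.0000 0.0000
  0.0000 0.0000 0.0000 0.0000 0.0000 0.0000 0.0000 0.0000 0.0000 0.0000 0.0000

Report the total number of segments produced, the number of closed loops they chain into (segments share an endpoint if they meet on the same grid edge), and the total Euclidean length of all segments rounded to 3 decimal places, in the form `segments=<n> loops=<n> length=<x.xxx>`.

cell (1,7): code 0100 → (1.535,8.000)–(2.000,7.574)
cell (1,8): code 1000 → (2.000,8.674)–(1.535,8.000)
cell (2,7): code 0010 → (2.000,7.574)–(2.576,8.000)
cell (2,8): code 0001 → (2.576,8.000)–(2.000,8.674)
total: 4 segments, chained into 1 closed loop(s), length Σ = 3.052331

segments=4 loops=1 length=3.052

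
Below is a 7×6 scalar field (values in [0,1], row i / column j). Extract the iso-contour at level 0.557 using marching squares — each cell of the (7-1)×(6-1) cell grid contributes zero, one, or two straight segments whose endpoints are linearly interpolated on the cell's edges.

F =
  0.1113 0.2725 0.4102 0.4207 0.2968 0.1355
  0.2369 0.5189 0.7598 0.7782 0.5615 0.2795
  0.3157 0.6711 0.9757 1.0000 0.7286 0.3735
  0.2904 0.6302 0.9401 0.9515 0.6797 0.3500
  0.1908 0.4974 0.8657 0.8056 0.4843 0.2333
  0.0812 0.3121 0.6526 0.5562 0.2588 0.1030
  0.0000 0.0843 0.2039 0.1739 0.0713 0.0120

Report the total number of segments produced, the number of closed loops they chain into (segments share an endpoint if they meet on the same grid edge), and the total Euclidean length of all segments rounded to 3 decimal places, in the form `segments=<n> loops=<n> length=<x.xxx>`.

cell (0,1): code 0100 → (0.420,2.000)–(1.000,1.158)
cell (0,2): code 1100 → (0.381,3.000)–(0.420,2.000)
cell (0,3): code 1100 → (0.983,4.000)–(0.381,3.000)
cell (0,4): code 1000 → (1.000,4.016)–(0.983,4.000)
cell (1,0): code 0100 → (1.250,1.000)–(2.000,0.679)
cell (1,1): code 1110 → (1.000,1.158)–(1.250,1.000)
cell (1,4): code 1001 → (2.000,4.483)–(1.000,4.016)
cell (2,0): code 0110 → (2.000,0.679)–(3.000,0.785)
cell (2,4): code 1001 → (3.000,4.372)–(2.000,4.483)
cell (3,0): code 0010 → (3.000,0.785)–(3.551,1.000)
cell (3,1): code 0111 → (3.551,1.000)–(4.000,1.162)
cell (3,3): code 1011 → (4.000,3.774)–(3.628,4.000)
cell (3,4): code 0001 → (3.628,4.000)–(3.000,4.372)
cell (4,1): code 0110 → (4.000,1.162)–(5.000,1.719)
cell (4,2): code 1011 → (5.000,2.992)–(4.997,3.000)
cell (4,3): code 0001 → (4.997,3.000)–(4.000,3.774)
cell (5,1): code 0010 → (5.000,1.719)–(5.213,2.000)
cell (5,2): code 0001 → (5.213,2.000)–(5.000,2.992)
total: 18 segments, chained into 1 closed loop(s), length Σ = 13.457307

segments=18 loops=1 length=13.457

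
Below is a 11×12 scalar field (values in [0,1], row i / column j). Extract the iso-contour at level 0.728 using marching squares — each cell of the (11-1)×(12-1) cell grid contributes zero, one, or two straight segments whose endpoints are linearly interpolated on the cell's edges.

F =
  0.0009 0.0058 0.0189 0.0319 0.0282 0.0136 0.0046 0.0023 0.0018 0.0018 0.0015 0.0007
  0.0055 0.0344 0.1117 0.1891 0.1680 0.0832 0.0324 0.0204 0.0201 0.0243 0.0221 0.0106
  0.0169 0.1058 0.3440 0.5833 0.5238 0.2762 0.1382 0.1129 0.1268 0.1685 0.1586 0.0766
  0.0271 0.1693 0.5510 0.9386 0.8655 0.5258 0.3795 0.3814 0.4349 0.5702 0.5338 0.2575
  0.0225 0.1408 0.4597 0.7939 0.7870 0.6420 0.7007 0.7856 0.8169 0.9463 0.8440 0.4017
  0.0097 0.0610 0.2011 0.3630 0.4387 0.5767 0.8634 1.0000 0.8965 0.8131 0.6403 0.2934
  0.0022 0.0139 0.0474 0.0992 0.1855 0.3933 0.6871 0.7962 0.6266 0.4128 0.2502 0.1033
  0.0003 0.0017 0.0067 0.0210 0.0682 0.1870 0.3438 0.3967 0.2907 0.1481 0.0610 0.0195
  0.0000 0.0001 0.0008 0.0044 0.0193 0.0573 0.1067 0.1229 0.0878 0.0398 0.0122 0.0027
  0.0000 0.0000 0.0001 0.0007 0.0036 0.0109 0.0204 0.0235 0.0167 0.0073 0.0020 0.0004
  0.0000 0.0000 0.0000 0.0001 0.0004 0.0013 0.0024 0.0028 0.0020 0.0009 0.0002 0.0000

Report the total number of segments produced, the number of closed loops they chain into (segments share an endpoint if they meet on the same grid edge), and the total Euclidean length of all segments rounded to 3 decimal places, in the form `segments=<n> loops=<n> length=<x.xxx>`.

cell (2,2): code 0100 → (2.407,3.000)–(3.000,2.457)
cell (2,3): code 1100 → (2.598,4.000)–(2.407,3.000)
cell (2,4): code 1000 → (3.000,4.405)–(2.598,4.000)
cell (3,2): code 0110 → (3.000,2.457)–(4.000,2.803)
cell (3,4): code 1001 → (4.000,4.407)–(3.000,4.405)
cell (3,6): code 0100 → (3.857,7.000)–(4.000,6.322)
cell (3,7): code 1100 → (3.767,8.000)–(3.857,7.000)
cell (3,8): code 1100 → (3.420,9.000)–(3.767,8.000)
cell (3,9): code 1100 → (3.626,10.000)–(3.420,9.000)
cell (3,10): code 1000 → (4.000,10.262)–(3.626,10.000)
cell (4,2): code 0010 → (4.000,2.803)–(4.153,3.000)
cell (4,3): code 0011 → (4.153,3.000)–(4.169,4.000)
cell (4,4): code 0001 → (4.169,4.000)–(4.000,4.407)
cell (4,5): code 0100 → (4.168,6.000)–(5.000,5.528)
cell (4,6): code 1110 → (4.000,6.322)–(4.168,6.000)
cell (4,9): code 1011 → (5.000,9.492)–(4.569,10.000)
cell (4,10): code 0001 → (4.569,10.000)–(4.000,10.262)
cell (5,5): code 0010 → (5.000,5.528)–(5.768,6.000)
cell (5,6): code 0111 → (5.768,6.000)–(6.000,6.375)
cell (5,7): code 1011 → (6.000,7.402)–(5.624,8.000)
cell (5,8): code 0011 → (5.624,8.000)–(5.213,9.000)
cell (5,9): code 0001 → (5.213,9.000)–(5.000,9.492)
cell (6,6): code 0010 → (6.000,6.375)–(6.171,7.000)
cell (6,7): code 0001 → (6.171,7.000)–(6.000,7.402)
total: 24 segments, chained into 2 closed loop(s), length Σ = 17.738684

segments=24 loops=2 length=17.739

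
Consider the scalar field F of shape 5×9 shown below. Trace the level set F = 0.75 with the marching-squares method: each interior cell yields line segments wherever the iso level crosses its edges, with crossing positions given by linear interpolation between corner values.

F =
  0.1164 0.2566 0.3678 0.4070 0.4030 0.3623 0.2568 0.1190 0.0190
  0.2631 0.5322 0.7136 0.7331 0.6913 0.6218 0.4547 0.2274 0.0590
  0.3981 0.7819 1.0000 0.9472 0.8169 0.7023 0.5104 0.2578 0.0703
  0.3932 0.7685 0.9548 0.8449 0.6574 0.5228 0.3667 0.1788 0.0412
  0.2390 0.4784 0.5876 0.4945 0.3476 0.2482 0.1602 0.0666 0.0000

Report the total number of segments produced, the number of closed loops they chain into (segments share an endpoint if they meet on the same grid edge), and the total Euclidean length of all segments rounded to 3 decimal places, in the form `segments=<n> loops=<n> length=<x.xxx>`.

segments=12 loops=1 length=9.556

cell (1,0): code 0100 → (1.872,1.000)–(2.000,0.917)
cell (1,1): code 1100 → (1.127,2.000)–(1.872,1.000)
cell (1,2): code 1100 → (1.079,3.000)–(1.127,2.000)
cell (1,3): code 1100 → (1.467,4.000)–(1.079,3.000)
cell (1,4): code 1000 → (2.000,4.584)–(1.467,4.000)
cell (2,0): code 0110 → (2.000,0.917)–(3.000,0.951)
cell (2,3): code 1011 → (3.000,3.506)–(2.419,4.000)
cell (2,4): code 0001 → (2.419,4.000)–(2.000,4.584)
cell (3,0): code 0010 → (3.000,0.951)–(3.064,1.000)
cell (3,1): code 0011 → (3.064,1.000)–(3.558,2.000)
cell (3,2): code 0011 → (3.558,2.000)–(3.271,3.000)
cell (3,3): code 0001 → (3.271,3.000)–(3.000,3.506)
total: 12 segments, chained into 1 closed loop(s), length Σ = 9.555642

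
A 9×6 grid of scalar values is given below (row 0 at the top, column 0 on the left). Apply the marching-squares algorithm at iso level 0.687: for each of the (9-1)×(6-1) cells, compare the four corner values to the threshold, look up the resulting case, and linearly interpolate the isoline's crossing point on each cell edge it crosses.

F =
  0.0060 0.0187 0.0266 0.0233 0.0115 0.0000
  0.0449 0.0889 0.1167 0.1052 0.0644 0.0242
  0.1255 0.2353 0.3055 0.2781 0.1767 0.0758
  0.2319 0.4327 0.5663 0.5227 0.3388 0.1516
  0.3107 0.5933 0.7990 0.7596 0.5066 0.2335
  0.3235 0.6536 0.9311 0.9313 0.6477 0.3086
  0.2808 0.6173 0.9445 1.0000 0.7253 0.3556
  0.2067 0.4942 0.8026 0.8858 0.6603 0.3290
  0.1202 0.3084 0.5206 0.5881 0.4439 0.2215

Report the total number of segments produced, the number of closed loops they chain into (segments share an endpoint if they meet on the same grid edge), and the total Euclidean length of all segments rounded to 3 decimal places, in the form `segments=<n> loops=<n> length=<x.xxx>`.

segments=14 loops=1 length=11.205

cell (3,1): code 0100 → (3.519,2.000)–(4.000,1.456)
cell (3,2): code 1100 → (3.694,3.000)–(3.519,2.000)
cell (3,3): code 1000 → (4.000,3.287)–(3.694,3.000)
cell (4,1): code 0110 → (4.000,1.456)–(5.000,1.120)
cell (4,3): code 1001 → (5.000,3.861)–(4.000,3.287)
cell (5,1): code 0110 → (5.000,1.120)–(6.000,1.213)
cell (5,3): code 1101 → (5.506,4.000)–(5.000,3.861)
cell (5,4): code 1000 → (6.000,4.104)–(5.506,4.000)
cell (6,1): code 0110 → (6.000,1.213)–(7.000,1.625)
cell (6,3): code 1011 → (7.000,3.882)–(6.589,4.000)
cell (6,4): code 0001 → (6.589,4.000)–(6.000,4.104)
cell (7,1): code 0010 → (7.000,1.625)–(7.410,2.000)
cell (7,2): code 0011 → (7.410,2.000)–(7.668,3.000)
cell (7,3): code 0001 → (7.668,3.000)–(7.000,3.882)
total: 14 segments, chained into 1 closed loop(s), length Σ = 11.204814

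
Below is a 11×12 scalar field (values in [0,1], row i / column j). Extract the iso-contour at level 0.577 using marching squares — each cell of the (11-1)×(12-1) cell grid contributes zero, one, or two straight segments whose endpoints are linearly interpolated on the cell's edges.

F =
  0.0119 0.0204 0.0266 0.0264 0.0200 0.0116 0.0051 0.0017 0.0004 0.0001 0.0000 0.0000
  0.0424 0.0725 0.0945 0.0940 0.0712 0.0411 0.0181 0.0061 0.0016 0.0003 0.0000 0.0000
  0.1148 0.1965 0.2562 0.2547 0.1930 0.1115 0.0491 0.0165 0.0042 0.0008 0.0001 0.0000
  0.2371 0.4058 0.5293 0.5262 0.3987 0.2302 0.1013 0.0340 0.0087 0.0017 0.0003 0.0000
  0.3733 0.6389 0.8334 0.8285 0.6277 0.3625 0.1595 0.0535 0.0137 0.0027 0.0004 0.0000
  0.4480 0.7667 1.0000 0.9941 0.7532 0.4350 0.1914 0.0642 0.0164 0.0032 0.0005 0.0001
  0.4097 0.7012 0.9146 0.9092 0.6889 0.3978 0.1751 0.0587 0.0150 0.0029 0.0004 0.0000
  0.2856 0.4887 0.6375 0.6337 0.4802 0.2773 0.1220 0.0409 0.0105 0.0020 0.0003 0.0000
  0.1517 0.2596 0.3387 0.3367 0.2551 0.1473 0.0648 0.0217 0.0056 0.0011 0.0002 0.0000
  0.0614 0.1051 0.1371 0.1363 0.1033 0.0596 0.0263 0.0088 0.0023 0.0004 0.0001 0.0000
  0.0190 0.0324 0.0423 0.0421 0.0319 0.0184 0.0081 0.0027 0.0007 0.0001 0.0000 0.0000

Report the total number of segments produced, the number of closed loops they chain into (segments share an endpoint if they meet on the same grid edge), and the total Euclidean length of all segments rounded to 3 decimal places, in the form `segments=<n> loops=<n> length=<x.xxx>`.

segments=16 loops=1 length=12.888

cell (3,0): code 0100 → (3.734,1.000)–(4.000,0.767)
cell (3,1): code 1100 → (3.157,2.000)–(3.734,1.000)
cell (3,2): code 1100 → (3.168,3.000)–(3.157,2.000)
cell (3,3): code 1100 → (3.779,4.000)–(3.168,3.000)
cell (3,4): code 1000 → (4.000,4.191)–(3.779,4.000)
cell (4,0): code 0110 → (4.000,0.767)–(5.000,0.405)
cell (4,4): code 1001 → (5.000,4.554)–(4.000,4.191)
cell (5,0): code 0110 → (5.000,0.405)–(6.000,0.574)
cell (5,4): code 1001 → (6.000,4.384)–(5.000,4.554)
cell (6,0): code 0010 → (6.000,0.574)–(6.584,1.000)
cell (6,1): code 0111 → (6.584,1.000)–(7.000,1.593)
cell (6,3): code 1011 → (7.000,3.369)–(6.536,4.000)
cell (6,4): code 0001 → (6.536,4.000)–(6.000,4.384)
cell (7,1): code 0010 → (7.000,1.593)–(7.202,2.000)
cell (7,2): code 0011 → (7.202,2.000)–(7.191,3.000)
cell (7,3): code 0001 → (7.191,3.000)–(7.000,3.369)
total: 16 segments, chained into 1 closed loop(s), length Σ = 12.888437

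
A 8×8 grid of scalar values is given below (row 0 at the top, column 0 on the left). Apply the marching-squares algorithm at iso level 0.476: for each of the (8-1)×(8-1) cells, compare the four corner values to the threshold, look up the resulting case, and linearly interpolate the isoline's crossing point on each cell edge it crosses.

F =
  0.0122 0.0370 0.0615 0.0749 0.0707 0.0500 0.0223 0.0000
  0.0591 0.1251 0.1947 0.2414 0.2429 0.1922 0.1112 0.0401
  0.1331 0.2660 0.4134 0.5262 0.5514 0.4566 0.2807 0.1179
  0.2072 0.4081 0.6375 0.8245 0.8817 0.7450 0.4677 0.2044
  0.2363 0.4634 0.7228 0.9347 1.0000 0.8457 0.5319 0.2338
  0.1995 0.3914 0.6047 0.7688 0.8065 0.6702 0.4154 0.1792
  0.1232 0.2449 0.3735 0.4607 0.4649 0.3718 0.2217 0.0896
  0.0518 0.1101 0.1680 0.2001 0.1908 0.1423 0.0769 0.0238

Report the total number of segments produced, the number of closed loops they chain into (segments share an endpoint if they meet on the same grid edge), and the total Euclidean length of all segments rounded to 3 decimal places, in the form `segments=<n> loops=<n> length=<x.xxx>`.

segments=18 loops=1 length=14.649

cell (1,2): code 0100 → (1.824,3.000)–(2.000,2.555)
cell (1,3): code 1100 → (1.756,4.000)–(1.824,3.000)
cell (1,4): code 1000 → (2.000,4.795)–(1.756,4.000)
cell (2,1): code 0100 → (2.279,2.000)–(3.000,1.296)
cell (2,2): code 1110 → (2.000,2.555)–(2.279,2.000)
cell (2,4): code 1101 → (2.067,5.000)–(2.000,4.795)
cell (2,5): code 1000 → (3.000,5.970)–(2.067,5.000)
cell (3,1): code 0110 → (3.000,1.296)–(4.000,1.049)
cell (3,5): code 1101 → (3.129,6.000)–(3.000,5.970)
cell (3,6): code 1000 → (4.000,6.188)–(3.129,6.000)
cell (4,1): code 0110 → (4.000,1.049)–(5.000,1.397)
cell (4,5): code 1011 → (5.000,5.762)–(4.480,6.000)
cell (4,6): code 0001 → (4.480,6.000)–(4.000,6.188)
cell (5,1): code 0010 → (5.000,1.397)–(5.557,2.000)
cell (5,2): code 0011 → (5.557,2.000)–(5.950,3.000)
cell (5,3): code 0011 → (5.950,3.000)–(5.968,4.000)
cell (5,4): code 0011 → (5.968,4.000)–(5.651,5.000)
cell (5,5): code 0001 → (5.651,5.000)–(5.000,5.762)
total: 18 segments, chained into 1 closed loop(s), length Σ = 14.649439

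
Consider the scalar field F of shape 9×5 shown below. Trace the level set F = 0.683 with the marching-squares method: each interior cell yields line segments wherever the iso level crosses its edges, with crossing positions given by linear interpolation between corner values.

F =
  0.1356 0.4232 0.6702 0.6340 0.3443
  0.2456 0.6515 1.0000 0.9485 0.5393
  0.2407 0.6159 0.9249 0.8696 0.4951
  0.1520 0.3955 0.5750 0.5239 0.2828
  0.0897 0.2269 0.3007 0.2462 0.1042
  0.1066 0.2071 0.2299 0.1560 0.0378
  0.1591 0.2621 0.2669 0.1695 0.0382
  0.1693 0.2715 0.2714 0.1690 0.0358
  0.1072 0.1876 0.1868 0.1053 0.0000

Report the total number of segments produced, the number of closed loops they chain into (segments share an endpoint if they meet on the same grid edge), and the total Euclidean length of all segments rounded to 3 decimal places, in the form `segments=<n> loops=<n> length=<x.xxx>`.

segments=8 loops=1 length=8.205

cell (0,1): code 0100 → (0.039,2.000)–(1.000,1.090)
cell (0,2): code 1100 → (0.156,3.000)–(0.039,2.000)
cell (0,3): code 1000 → (1.000,3.649)–(0.156,3.000)
cell (1,1): code 0110 → (1.000,1.090)–(2.000,1.217)
cell (1,3): code 1001 → (2.000,3.498)–(1.000,3.649)
cell (2,1): code 0010 → (2.000,1.217)–(2.691,2.000)
cell (2,2): code 0011 → (2.691,2.000)–(2.540,3.000)
cell (2,3): code 0001 → (2.540,3.000)–(2.000,3.498)
total: 8 segments, chained into 1 closed loop(s), length Σ = 8.204607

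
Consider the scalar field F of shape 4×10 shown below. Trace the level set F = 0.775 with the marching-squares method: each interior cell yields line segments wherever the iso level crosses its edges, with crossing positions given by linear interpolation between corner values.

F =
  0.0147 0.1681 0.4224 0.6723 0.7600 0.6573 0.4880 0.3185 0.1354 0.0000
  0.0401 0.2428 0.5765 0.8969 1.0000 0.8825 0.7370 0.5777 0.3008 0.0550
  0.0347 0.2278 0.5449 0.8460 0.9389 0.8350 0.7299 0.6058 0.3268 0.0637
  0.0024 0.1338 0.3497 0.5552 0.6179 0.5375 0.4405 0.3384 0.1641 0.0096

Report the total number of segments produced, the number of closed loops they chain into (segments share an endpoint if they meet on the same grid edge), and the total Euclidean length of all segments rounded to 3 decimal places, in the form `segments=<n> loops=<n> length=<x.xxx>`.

cell (0,2): code 0100 → (0.457,3.000)–(1.000,2.620)
cell (0,3): code 1100 → (0.063,4.000)–(0.457,3.000)
cell (0,4): code 1100 → (0.523,5.000)–(0.063,4.000)
cell (0,5): code 1000 → (1.000,5.739)–(0.523,5.000)
cell (1,2): code 0110 → (1.000,2.620)–(2.000,2.764)
cell (1,5): code 1001 → (2.000,5.571)–(1.000,5.739)
cell (2,2): code 0010 → (2.000,2.764)–(2.244,3.000)
cell (2,3): code 0011 → (2.244,3.000)–(2.511,4.000)
cell (2,4): code 0011 → (2.511,4.000)–(2.202,5.000)
cell (2,5): code 0001 → (2.202,5.000)–(2.000,5.571)
total: 10 segments, chained into 1 closed loop(s), length Σ = 8.769142

segments=10 loops=1 length=8.769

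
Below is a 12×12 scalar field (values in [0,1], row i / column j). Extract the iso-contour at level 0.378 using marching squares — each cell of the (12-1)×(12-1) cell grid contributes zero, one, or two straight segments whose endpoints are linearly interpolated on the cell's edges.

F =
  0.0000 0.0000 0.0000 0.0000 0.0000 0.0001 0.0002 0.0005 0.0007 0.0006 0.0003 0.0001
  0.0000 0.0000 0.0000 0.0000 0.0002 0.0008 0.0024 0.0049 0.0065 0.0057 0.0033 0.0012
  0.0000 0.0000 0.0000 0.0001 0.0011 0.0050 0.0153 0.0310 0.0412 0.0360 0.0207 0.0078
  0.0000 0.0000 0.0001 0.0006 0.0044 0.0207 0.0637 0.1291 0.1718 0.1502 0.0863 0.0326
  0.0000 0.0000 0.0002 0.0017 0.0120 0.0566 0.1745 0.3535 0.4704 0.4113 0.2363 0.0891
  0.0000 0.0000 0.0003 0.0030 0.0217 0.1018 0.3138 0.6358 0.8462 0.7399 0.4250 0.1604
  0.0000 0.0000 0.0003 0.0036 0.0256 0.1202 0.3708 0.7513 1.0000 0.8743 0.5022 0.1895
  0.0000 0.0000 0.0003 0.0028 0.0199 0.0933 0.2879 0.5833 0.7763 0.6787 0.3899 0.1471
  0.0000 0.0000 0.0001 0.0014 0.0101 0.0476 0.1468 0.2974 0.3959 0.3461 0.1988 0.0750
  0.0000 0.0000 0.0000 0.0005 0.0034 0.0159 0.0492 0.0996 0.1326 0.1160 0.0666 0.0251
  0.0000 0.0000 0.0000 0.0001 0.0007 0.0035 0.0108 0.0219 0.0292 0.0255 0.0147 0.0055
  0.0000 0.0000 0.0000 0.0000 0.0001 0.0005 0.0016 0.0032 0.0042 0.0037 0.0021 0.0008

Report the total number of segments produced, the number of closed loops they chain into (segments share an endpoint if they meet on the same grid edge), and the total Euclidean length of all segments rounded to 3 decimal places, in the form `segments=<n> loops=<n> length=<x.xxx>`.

cell (3,7): code 0100 → (3.691,8.000)–(4.000,7.210)
cell (3,8): code 1100 → (3.872,9.000)–(3.691,8.000)
cell (3,9): code 1000 → (4.000,9.190)–(3.872,9.000)
cell (4,6): code 0100 → (4.087,7.000)–(5.000,6.199)
cell (4,7): code 1110 → (4.000,7.210)–(4.087,7.000)
cell (4,9): code 1101 → (4.751,10.000)–(4.000,9.190)
cell (4,10): code 1000 → (5.000,10.178)–(4.751,10.000)
cell (5,6): code 0110 → (5.000,6.199)–(6.000,6.019)
cell (5,10): code 1001 → (6.000,10.397)–(5.000,10.178)
cell (6,6): code 0110 → (6.000,6.019)–(7.000,6.305)
cell (6,10): code 1001 → (7.000,10.049)–(6.000,10.397)
cell (7,6): code 0010 → (7.000,6.305)–(7.718,7.000)
cell (7,7): code 0111 → (7.718,7.000)–(8.000,7.818)
cell (7,8): code 1011 → (8.000,8.359)–(7.904,9.000)
cell (7,9): code 0011 → (7.904,9.000)–(7.062,10.000)
cell (7,10): code 0001 → (7.062,10.000)–(7.000,10.049)
cell (8,7): code 0010 → (8.000,7.818)–(8.068,8.000)
cell (8,8): code 0001 → (8.068,8.000)–(8.000,8.359)
total: 18 segments, chained into 1 closed loop(s), length Σ = 13.543590

segments=18 loops=1 length=13.544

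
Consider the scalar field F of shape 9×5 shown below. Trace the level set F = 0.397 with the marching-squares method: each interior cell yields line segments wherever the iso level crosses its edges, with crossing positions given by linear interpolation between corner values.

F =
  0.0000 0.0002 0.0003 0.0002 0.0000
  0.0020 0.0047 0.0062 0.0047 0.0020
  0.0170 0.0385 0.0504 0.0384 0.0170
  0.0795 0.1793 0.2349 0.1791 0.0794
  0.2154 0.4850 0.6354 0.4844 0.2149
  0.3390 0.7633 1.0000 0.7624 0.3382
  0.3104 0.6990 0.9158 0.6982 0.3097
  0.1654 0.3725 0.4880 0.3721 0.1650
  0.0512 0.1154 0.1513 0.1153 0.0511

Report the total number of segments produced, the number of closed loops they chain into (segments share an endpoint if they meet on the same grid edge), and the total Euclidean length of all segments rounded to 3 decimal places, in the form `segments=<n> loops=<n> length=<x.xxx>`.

cell (3,0): code 0100 → (3.712,1.000)–(4.000,0.674)
cell (3,1): code 1100 → (3.405,2.000)–(3.712,1.000)
cell (3,2): code 1100 → (3.714,3.000)–(3.405,2.000)
cell (3,3): code 1000 → (4.000,3.324)–(3.714,3.000)
cell (4,0): code 0110 → (4.000,0.674)–(5.000,0.137)
cell (4,3): code 1001 → (5.000,3.861)–(4.000,3.324)
cell (5,0): code 0110 → (5.000,0.137)–(6.000,0.223)
cell (5,3): code 1001 → (6.000,3.775)–(5.000,3.861)
cell (6,0): code 0010 → (6.000,0.223)–(6.925,1.000)
cell (6,1): code 0111 → (6.925,1.000)–(7.000,1.212)
cell (6,2): code 1011 → (7.000,2.785)–(6.924,3.000)
cell (6,3): code 0001 → (6.924,3.000)–(6.000,3.775)
cell (7,1): code 0010 → (7.000,1.212)–(7.270,2.000)
cell (7,2): code 0001 → (7.270,2.000)–(7.000,2.785)
total: 14 segments, chained into 1 closed loop(s), length Σ = 11.768469

segments=14 loops=1 length=11.768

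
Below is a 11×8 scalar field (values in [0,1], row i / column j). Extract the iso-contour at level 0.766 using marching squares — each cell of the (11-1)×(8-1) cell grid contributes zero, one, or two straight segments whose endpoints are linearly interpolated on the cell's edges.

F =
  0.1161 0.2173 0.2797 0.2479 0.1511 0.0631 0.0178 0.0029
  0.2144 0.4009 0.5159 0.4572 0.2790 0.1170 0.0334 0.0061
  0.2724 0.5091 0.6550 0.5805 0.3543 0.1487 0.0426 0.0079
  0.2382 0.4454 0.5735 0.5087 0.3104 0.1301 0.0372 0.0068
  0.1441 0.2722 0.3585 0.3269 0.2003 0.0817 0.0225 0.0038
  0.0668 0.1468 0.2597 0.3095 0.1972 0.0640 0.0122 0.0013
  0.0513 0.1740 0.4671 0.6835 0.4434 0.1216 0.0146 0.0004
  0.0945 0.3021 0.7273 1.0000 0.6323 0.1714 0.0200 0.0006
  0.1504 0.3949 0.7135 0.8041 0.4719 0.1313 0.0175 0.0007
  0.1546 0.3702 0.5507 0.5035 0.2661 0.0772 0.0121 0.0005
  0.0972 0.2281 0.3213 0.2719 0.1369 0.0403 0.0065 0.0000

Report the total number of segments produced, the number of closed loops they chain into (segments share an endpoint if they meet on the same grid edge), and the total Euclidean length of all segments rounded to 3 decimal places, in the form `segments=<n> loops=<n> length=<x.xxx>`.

segments=6 loops=1 length=4.938

cell (6,2): code 0100 → (6.261,3.000)–(7.000,2.142)
cell (6,3): code 1000 → (7.000,3.636)–(6.261,3.000)
cell (7,2): code 0110 → (7.000,2.142)–(8.000,2.579)
cell (7,3): code 1001 → (8.000,3.115)–(7.000,3.636)
cell (8,2): code 0010 → (8.000,2.579)–(8.127,3.000)
cell (8,3): code 0001 → (8.127,3.000)–(8.000,3.115)
total: 6 segments, chained into 1 closed loop(s), length Σ = 4.937761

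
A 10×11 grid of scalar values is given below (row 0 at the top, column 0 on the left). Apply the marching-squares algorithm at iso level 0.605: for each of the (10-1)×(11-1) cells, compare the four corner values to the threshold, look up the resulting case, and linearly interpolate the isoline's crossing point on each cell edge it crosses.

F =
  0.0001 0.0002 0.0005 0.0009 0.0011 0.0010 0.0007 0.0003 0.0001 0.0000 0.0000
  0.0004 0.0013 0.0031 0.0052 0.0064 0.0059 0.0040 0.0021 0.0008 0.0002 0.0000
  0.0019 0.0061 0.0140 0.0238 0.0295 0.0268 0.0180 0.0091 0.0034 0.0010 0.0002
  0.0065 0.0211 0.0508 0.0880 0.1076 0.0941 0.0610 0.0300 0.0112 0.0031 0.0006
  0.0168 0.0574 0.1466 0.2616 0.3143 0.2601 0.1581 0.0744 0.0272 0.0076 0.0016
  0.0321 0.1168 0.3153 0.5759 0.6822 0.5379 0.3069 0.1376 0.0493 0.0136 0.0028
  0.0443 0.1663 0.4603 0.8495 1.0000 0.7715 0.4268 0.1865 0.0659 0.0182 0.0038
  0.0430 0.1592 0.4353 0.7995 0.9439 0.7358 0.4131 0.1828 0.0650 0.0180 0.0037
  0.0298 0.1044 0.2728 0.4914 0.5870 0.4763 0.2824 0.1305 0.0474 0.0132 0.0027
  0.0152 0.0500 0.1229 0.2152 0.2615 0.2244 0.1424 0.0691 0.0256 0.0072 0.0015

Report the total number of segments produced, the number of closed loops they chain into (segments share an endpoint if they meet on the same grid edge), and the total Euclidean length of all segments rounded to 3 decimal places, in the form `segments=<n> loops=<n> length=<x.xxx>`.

cell (4,3): code 0100 → (4.790,4.000)–(5.000,3.274)
cell (4,4): code 1000 → (5.000,4.535)–(4.790,4.000)
cell (5,2): code 0100 → (5.106,3.000)–(6.000,2.372)
cell (5,3): code 1110 → (5.000,3.274)–(5.106,3.000)
cell (5,4): code 1101 → (5.287,5.000)–(5.000,4.535)
cell (5,5): code 1000 → (6.000,5.483)–(5.287,5.000)
cell (6,2): code 0110 → (6.000,2.372)–(7.000,2.466)
cell (6,5): code 1001 → (7.000,5.405)–(6.000,5.483)
cell (7,2): code 0010 → (7.000,2.466)–(7.631,3.000)
cell (7,3): code 0011 → (7.631,3.000)–(7.950,4.000)
cell (7,4): code 0011 → (7.950,4.000)–(7.504,5.000)
cell (7,5): code 0001 → (7.504,5.000)–(7.000,5.405)
total: 12 segments, chained into 1 closed loop(s), length Σ = 9.749561

segments=12 loops=1 length=9.750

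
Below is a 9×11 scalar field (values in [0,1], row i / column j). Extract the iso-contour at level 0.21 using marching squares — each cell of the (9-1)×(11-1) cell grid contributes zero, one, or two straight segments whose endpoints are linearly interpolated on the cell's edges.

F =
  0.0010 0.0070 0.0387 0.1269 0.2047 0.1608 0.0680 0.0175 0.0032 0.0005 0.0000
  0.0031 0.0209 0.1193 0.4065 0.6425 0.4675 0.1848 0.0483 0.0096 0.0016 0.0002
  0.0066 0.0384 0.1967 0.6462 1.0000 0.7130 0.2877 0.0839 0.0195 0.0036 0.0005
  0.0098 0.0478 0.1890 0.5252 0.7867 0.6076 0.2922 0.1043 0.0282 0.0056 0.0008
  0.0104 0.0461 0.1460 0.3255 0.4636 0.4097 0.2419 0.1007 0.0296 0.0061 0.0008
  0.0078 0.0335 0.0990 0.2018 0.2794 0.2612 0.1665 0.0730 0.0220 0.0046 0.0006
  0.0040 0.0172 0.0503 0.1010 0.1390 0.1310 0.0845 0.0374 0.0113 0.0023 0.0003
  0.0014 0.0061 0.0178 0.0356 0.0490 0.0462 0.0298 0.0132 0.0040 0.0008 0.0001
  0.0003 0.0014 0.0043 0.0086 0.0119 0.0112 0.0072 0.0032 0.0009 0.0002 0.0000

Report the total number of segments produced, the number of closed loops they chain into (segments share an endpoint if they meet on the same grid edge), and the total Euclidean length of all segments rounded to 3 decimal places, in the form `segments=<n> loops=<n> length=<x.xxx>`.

cell (0,2): code 0100 → (0.297,3.000)–(1.000,2.316)
cell (0,3): code 1100 → (0.012,4.000)–(0.297,3.000)
cell (0,4): code 1100 → (0.160,5.000)–(0.012,4.000)
cell (0,5): code 1000 → (1.000,5.911)–(0.160,5.000)
cell (1,2): code 0110 → (1.000,2.316)–(2.000,2.030)
cell (1,5): code 1101 → (1.245,6.000)–(1.000,5.911)
cell (1,6): code 1000 → (2.000,6.381)–(1.245,6.000)
cell (2,2): code 0110 → (2.000,2.030)–(3.000,2.062)
cell (2,6): code 1001 → (3.000,6.437)–(2.000,6.381)
cell (3,2): code 0110 → (3.000,2.062)–(4.000,2.357)
cell (3,6): code 1001 → (4.000,6.226)–(3.000,6.437)
cell (4,2): code 0010 → (4.000,2.357)–(4.934,3.000)
cell (4,3): code 0111 → (4.934,3.000)–(5.000,3.106)
cell (4,5): code 1011 → (5.000,5.541)–(4.423,6.000)
cell (4,6): code 0001 → (4.423,6.000)–(4.000,6.226)
cell (5,3): code 0010 → (5.000,3.106)–(5.494,4.000)
cell (5,4): code 0011 → (5.494,4.000)–(5.393,5.000)
cell (5,5): code 0001 → (5.393,5.000)–(5.000,5.541)
total: 18 segments, chained into 1 closed loop(s), length Σ = 15.654897

segments=18 loops=1 length=15.655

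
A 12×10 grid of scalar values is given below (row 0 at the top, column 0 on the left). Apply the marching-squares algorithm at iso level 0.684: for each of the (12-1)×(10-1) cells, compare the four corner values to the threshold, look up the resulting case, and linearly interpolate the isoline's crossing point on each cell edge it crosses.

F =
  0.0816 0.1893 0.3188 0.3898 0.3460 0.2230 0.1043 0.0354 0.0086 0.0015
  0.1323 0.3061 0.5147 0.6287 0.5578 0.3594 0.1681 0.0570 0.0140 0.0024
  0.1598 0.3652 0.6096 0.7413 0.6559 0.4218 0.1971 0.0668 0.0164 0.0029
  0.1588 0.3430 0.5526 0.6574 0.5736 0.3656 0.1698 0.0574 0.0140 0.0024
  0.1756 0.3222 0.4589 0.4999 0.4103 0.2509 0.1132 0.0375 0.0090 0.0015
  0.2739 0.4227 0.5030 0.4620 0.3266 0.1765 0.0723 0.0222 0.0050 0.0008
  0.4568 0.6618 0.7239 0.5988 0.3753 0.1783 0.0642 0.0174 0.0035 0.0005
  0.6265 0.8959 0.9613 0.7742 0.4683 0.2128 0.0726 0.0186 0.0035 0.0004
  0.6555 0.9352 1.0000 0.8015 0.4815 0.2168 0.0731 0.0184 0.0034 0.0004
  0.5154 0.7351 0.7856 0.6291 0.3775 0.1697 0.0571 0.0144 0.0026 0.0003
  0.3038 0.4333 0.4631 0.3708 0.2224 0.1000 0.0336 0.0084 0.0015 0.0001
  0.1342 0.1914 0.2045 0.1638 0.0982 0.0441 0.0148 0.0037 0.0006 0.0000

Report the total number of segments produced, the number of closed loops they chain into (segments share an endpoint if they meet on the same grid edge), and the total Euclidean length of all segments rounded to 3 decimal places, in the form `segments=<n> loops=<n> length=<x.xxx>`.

segments=18 loops=2 length=13.789

cell (1,2): code 0100 → (1.491,3.000)–(2.000,2.565)
cell (1,3): code 1000 → (2.000,3.671)–(1.491,3.000)
cell (2,2): code 0010 → (2.000,2.565)–(2.683,3.000)
cell (2,3): code 0001 → (2.683,3.000)–(2.000,3.671)
cell (5,1): code 0100 → (5.819,2.000)–(6.000,1.357)
cell (5,2): code 1000 → (6.000,2.319)–(5.819,2.000)
cell (6,0): code 0100 → (6.095,1.000)–(7.000,0.213)
cell (6,1): code 1110 → (6.000,1.357)–(6.095,1.000)
cell (6,2): code 1101 → (6.486,3.000)–(6.000,2.319)
cell (6,3): code 1000 → (7.000,3.295)–(6.486,3.000)
cell (7,0): code 0110 → (7.000,0.213)–(8.000,0.102)
cell (7,3): code 1001 → (8.000,3.367)–(7.000,3.295)
cell (8,0): code 0110 → (8.000,0.102)–(9.000,0.767)
cell (8,2): code 1011 → (9.000,2.649)–(8.682,3.000)
cell (8,3): code 0001 → (8.682,3.000)–(8.000,3.367)
cell (9,0): code 0010 → (9.000,0.767)–(9.169,1.000)
cell (9,1): code 0011 → (9.169,1.000)–(9.315,2.000)
cell (9,2): code 0001 → (9.315,2.000)–(9.000,2.649)
total: 18 segments, chained into 2 closed loop(s), length Σ = 13.788935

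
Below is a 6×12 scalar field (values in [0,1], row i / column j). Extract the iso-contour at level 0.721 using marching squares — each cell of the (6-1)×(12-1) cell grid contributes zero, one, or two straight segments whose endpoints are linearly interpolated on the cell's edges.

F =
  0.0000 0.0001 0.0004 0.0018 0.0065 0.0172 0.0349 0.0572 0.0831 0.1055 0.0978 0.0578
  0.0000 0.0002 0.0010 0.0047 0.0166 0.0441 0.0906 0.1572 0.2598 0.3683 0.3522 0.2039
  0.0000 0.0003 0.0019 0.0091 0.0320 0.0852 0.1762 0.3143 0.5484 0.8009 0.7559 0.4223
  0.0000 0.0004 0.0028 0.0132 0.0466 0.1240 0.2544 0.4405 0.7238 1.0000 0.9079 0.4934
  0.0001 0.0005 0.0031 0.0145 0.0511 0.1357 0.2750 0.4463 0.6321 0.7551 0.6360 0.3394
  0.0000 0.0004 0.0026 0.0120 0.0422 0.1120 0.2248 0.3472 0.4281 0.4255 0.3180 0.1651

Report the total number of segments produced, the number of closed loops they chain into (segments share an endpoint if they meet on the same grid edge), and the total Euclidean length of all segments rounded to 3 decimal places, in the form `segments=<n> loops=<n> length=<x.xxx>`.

cell (1,8): code 0100 → (1.815,9.000)–(2.000,8.684)
cell (1,9): code 1100 → (1.914,10.000)–(1.815,9.000)
cell (1,10): code 1000 → (2.000,10.105)–(1.914,10.000)
cell (2,7): code 0100 → (2.984,8.000)–(3.000,7.990)
cell (2,8): code 1110 → (2.000,8.684)–(2.984,8.000)
cell (2,10): code 1001 → (3.000,10.451)–(2.000,10.105)
cell (3,7): code 0010 → (3.000,7.990)–(3.031,8.000)
cell (3,8): code 0111 → (3.031,8.000)–(4.000,8.723)
cell (3,9): code 1011 → (4.000,9.286)–(3.687,10.000)
cell (3,10): code 0001 → (3.687,10.000)–(3.000,10.451)
cell (4,8): code 0010 → (4.000,8.723)–(4.103,9.000)
cell (4,9): code 0001 → (4.103,9.000)–(4.000,9.286)
total: 12 segments, chained into 1 closed loop(s), length Σ = 7.225022

segments=12 loops=1 length=7.225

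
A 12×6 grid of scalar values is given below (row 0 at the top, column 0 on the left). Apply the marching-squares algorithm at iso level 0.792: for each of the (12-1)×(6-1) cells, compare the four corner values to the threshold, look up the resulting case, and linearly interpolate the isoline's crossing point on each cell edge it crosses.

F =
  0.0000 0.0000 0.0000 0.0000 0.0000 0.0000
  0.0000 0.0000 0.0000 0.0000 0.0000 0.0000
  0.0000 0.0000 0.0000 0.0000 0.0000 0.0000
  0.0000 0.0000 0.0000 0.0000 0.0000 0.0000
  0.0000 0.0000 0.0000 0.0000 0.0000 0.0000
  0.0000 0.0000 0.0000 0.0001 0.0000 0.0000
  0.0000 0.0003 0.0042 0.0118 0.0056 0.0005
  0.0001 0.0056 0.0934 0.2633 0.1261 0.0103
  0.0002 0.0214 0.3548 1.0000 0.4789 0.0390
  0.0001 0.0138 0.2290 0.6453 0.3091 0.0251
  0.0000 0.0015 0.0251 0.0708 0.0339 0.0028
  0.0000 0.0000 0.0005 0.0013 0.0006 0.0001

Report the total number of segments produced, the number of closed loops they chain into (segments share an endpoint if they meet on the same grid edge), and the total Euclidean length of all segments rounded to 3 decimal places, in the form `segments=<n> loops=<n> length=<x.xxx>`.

cell (7,2): code 0100 → (7.718,3.000)–(8.000,2.678)
cell (7,3): code 1000 → (8.000,3.399)–(7.718,3.000)
cell (8,2): code 0010 → (8.000,2.678)–(8.586,3.000)
cell (8,3): code 0001 → (8.586,3.000)–(8.000,3.399)
total: 4 segments, chained into 1 closed loop(s), length Σ = 2.296009

segments=4 loops=1 length=2.296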